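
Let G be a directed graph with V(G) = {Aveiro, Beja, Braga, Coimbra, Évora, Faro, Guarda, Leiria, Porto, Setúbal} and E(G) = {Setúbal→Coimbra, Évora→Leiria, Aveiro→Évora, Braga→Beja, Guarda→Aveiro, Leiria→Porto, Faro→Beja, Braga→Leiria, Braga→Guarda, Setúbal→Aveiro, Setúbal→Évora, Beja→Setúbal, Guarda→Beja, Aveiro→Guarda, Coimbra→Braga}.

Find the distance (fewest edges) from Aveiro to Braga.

Distance 0: Aveiro.
Distance 1: Évora, Guarda.
Distance 2: Beja, Leiria.
Distance 3: Porto, Setúbal.
Distance 4: Coimbra.
Distance 5: Braga — contains Braga.

5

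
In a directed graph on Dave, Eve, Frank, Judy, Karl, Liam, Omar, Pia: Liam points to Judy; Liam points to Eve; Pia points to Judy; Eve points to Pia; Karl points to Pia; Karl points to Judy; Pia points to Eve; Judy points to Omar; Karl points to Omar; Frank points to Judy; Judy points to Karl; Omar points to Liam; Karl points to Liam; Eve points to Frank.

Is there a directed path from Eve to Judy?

Explore from Eve.
Distance 1: reach Frank, Pia.
Distance 2: reach Judy.
Found Judy.

Yes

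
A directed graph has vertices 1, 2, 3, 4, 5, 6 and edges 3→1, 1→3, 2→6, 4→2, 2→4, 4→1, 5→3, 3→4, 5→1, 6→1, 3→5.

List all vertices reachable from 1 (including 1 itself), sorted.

Start at 1.
Its neighbours: 3.
Then their neighbours: 4, 5.
Then next layer: 2.
Then next layer: 6.
Every vertex is now reached.

1, 2, 3, 4, 5, 6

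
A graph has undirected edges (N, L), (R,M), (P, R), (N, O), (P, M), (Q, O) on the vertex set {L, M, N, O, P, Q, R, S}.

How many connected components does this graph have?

From L: component {L, N, O, Q}.
From M: component {M, P, R}.
From S: component {S}.
That's 3 components.

3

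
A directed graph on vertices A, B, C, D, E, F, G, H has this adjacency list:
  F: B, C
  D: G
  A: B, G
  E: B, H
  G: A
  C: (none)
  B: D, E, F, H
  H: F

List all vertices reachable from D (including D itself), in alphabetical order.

A, B, C, D, E, F, G, H

Start at D.
Its neighbours: G.
Then their neighbours: A.
Then next layer: B.
Then next layer: E, F, H.
Then next layer: C.
Every vertex is now reached.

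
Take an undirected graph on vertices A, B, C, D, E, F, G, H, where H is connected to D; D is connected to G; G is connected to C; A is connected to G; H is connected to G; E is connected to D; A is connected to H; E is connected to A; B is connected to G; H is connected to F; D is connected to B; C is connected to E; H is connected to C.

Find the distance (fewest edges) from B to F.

Distance 0: B.
Distance 1: D, G.
Distance 2: A, C, E, H.
Distance 3: F — contains F.

3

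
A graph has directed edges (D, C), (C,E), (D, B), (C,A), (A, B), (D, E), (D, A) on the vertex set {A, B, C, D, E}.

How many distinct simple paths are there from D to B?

D→A→B
D→B
D→C→A→B

3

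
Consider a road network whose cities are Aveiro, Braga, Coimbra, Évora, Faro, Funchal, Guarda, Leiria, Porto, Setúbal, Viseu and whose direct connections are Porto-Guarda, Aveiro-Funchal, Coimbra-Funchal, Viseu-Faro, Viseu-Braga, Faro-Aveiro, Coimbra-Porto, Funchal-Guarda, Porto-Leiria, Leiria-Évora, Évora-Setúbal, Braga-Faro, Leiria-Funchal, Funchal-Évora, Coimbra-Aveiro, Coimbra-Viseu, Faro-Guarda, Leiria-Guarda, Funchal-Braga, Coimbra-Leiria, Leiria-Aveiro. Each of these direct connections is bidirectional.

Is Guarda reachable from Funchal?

Explore from Funchal.
Distance 1: reach Aveiro, Braga, Coimbra, Évora, Guarda, Leiria.
Found Guarda.

Yes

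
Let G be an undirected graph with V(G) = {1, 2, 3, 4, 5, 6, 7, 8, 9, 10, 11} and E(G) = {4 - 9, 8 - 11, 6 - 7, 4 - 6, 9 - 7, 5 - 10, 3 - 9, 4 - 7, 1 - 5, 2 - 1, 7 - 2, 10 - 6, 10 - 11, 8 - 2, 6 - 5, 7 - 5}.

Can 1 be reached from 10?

Explore from 10.
Distance 1: reach 5, 6, 11.
Distance 2: reach 1, 4, 7, 8.
Found 1.

Yes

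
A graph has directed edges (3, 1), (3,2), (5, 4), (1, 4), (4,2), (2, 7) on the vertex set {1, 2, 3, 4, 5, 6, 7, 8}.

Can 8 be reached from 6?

6 has no outgoing edges, so nothing is reachable from it.

No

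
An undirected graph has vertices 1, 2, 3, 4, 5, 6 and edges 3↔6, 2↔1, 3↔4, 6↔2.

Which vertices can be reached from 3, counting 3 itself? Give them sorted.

1, 2, 3, 4, 6

Start at 3.
Its neighbours: 4, 6.
Then their neighbours: 2.
Then next layer: 1.
Nothing further is reachable.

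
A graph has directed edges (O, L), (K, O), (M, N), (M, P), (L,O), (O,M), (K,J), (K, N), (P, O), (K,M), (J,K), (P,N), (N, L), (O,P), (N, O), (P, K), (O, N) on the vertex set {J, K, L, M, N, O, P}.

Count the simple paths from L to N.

7

L→O→M→N
L→O→M→P→K→N
L→O→M→P→N
L→O→N
L→O→P→K→M→N
L→O→P→K→N
L→O→P→N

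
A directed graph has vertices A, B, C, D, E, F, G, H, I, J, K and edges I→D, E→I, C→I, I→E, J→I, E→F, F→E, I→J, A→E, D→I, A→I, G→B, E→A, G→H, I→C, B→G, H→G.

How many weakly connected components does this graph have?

From A: component {A, C, D, E, F, I, J}.
From B: component {B, G, H}.
From K: component {K}.
That's 3 components.

3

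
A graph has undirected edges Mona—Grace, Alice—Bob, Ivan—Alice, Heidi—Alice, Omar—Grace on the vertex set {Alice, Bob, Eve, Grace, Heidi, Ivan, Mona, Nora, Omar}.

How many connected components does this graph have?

From Alice: component {Alice, Bob, Heidi, Ivan}.
From Eve: component {Eve}.
From Grace: component {Grace, Mona, Omar}.
From Nora: component {Nora}.
That's 4 components.

4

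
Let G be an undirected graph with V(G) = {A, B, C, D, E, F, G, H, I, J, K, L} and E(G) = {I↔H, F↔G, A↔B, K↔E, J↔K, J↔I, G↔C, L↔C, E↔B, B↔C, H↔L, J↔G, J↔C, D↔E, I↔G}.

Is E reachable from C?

Yes

Explore from C.
Distance 1: reach B, G, J, L.
Distance 2: reach A, E, F, H, I, K.
Found E.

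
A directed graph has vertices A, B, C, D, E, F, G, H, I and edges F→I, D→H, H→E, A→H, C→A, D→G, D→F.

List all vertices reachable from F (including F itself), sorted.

Start at F.
Its neighbours: I.
Nothing further is reachable.

F, I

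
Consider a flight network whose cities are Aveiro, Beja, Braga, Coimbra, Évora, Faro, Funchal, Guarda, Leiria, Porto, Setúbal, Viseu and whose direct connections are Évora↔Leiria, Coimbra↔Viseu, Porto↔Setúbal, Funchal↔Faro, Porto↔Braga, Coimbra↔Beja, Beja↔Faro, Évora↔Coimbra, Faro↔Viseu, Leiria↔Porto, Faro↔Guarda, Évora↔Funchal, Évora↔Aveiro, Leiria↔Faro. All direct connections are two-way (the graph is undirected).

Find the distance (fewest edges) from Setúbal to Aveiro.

Distance 0: Setúbal.
Distance 1: Porto.
Distance 2: Braga, Leiria.
Distance 3: Évora, Faro.
Distance 4: Aveiro, Beja, Coimbra, Funchal, Guarda, Viseu — contains Aveiro.

4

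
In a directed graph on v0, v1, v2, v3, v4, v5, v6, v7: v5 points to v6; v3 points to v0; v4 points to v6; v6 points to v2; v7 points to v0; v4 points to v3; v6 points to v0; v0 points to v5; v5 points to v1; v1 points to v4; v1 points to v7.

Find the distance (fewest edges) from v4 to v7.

Distance 0: v4.
Distance 1: v3, v6.
Distance 2: v0, v2.
Distance 3: v5.
Distance 4: v1.
Distance 5: v7 — contains v7.

5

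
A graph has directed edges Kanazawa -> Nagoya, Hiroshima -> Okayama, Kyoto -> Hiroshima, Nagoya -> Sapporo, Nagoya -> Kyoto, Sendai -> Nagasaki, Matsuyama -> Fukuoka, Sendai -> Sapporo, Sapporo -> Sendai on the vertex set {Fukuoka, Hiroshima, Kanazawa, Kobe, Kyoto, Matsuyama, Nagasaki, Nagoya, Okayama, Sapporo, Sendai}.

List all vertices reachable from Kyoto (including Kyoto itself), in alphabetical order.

Start at Kyoto.
Its neighbours: Hiroshima.
Then their neighbours: Okayama.
Nothing further is reachable.

Hiroshima, Kyoto, Okayama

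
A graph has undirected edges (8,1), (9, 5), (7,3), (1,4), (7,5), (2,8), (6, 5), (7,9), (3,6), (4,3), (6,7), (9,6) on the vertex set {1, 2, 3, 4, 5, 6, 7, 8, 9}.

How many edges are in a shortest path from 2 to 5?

Distance 0: 2.
Distance 1: 8.
Distance 2: 1.
Distance 3: 4.
Distance 4: 3.
Distance 5: 6, 7.
Distance 6: 5, 9 — contains 5.

6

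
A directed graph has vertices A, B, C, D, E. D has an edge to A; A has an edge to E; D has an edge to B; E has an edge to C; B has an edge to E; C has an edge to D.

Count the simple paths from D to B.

D→B

1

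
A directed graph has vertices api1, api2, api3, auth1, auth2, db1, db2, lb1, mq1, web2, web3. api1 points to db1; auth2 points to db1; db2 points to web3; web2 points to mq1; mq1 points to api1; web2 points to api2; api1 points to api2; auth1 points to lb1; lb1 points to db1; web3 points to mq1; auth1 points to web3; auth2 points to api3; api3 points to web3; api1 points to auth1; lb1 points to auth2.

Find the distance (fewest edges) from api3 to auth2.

Distance 0: api3.
Distance 1: web3.
Distance 2: mq1.
Distance 3: api1.
Distance 4: api2, auth1, db1.
Distance 5: lb1.
Distance 6: auth2 — contains auth2.

6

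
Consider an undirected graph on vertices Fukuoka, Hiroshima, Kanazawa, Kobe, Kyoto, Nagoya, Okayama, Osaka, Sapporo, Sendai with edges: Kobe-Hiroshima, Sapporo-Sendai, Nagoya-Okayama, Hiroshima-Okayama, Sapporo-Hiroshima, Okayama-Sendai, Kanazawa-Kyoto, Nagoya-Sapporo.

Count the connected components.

4

From Fukuoka: component {Fukuoka}.
From Hiroshima: component {Hiroshima, Kobe, Nagoya, Okayama, Sapporo, Sendai}.
From Kanazawa: component {Kanazawa, Kyoto}.
From Osaka: component {Osaka}.
That's 4 components.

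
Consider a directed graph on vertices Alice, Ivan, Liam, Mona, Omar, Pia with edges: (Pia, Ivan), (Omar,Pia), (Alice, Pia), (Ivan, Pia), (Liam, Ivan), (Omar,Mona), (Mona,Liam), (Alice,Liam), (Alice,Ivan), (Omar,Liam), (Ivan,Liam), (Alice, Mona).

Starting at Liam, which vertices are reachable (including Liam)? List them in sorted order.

Ivan, Liam, Pia

Start at Liam.
Its neighbours: Ivan.
Then their neighbours: Pia.
Nothing further is reachable.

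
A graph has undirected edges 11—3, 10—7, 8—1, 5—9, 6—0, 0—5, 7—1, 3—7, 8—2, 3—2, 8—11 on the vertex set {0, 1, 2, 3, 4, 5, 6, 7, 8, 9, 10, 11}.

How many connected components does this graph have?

3

From 0: component {0, 5, 6, 9}.
From 1: component {1, 2, 3, 7, 8, 10, 11}.
From 4: component {4}.
That's 3 components.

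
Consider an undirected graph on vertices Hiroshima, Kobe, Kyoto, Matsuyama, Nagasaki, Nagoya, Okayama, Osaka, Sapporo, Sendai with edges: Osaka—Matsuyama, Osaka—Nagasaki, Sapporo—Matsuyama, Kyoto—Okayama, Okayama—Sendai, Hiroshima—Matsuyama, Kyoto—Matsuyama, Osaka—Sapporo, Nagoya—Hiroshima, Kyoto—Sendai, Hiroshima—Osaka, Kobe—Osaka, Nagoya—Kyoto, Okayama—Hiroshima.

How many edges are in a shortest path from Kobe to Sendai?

Distance 0: Kobe.
Distance 1: Osaka.
Distance 2: Hiroshima, Matsuyama, Nagasaki, Sapporo.
Distance 3: Kyoto, Nagoya, Okayama.
Distance 4: Sendai — contains Sendai.

4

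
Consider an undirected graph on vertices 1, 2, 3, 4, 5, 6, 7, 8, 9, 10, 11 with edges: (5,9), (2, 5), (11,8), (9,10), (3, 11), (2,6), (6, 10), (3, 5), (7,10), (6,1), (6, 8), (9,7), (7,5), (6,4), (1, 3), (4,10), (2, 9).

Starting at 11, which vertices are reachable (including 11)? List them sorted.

Start at 11.
Its neighbours: 3, 8.
Then their neighbours: 1, 5, 6.
Then next layer: 2, 4, 7, 9, 10.
Every vertex is now reached.

1, 2, 3, 4, 5, 6, 7, 8, 9, 10, 11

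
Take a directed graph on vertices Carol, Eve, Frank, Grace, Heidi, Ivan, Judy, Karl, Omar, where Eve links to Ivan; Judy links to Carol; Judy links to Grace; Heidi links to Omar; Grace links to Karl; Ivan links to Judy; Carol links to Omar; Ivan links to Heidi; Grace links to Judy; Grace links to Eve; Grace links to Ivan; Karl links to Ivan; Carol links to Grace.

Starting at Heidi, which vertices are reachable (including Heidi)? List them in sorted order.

Heidi, Omar

Start at Heidi.
Its neighbours: Omar.
Nothing further is reachable.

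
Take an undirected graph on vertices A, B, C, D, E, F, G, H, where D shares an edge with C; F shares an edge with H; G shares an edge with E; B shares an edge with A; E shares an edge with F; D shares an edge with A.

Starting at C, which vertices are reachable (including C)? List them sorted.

A, B, C, D

Start at C.
Its neighbours: D.
Then their neighbours: A.
Then next layer: B.
Nothing further is reachable.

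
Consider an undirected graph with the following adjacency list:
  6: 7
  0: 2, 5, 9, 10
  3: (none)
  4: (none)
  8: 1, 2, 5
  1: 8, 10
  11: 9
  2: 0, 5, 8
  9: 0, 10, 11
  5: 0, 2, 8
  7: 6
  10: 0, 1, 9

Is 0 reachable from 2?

Explore from 2.
Distance 1: reach 0, 5, 8.
Found 0.

Yes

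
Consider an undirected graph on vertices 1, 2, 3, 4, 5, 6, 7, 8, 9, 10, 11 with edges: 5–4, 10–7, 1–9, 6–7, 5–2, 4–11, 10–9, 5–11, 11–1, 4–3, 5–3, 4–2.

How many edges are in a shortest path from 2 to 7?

Distance 0: 2.
Distance 1: 4, 5.
Distance 2: 3, 11.
Distance 3: 1.
Distance 4: 9.
Distance 5: 10.
Distance 6: 7 — contains 7.

6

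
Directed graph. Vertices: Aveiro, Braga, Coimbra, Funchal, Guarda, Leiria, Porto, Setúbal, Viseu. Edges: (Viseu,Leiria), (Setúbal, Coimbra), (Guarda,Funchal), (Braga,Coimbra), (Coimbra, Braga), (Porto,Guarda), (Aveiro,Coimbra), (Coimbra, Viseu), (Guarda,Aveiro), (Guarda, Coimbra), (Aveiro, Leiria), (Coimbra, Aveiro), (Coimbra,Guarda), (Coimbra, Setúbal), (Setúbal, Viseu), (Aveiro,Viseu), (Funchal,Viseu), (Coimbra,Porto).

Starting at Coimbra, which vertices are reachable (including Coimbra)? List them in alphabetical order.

Start at Coimbra.
Its neighbours: Aveiro, Braga, Guarda, Porto, Setúbal, Viseu.
Then their neighbours: Funchal, Leiria.
Every vertex is now reached.

Aveiro, Braga, Coimbra, Funchal, Guarda, Leiria, Porto, Setúbal, Viseu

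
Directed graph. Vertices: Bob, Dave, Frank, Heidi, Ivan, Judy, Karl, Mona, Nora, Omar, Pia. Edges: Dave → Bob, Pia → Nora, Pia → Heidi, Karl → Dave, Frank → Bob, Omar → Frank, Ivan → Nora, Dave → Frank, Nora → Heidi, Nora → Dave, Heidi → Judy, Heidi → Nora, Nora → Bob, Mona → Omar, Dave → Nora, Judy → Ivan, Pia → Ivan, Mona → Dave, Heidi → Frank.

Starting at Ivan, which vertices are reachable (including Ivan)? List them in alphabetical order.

Bob, Dave, Frank, Heidi, Ivan, Judy, Nora

Start at Ivan.
Its neighbours: Nora.
Then their neighbours: Bob, Dave, Heidi.
Then next layer: Frank, Judy.
Nothing further is reachable.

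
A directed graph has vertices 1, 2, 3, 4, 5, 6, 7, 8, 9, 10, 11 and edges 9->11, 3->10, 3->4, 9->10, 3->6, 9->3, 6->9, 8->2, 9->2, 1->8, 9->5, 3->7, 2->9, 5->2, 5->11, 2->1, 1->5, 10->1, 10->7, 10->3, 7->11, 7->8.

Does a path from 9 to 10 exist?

Yes

Explore from 9.
Distance 1: reach 2, 3, 5, 10, 11.
Found 10.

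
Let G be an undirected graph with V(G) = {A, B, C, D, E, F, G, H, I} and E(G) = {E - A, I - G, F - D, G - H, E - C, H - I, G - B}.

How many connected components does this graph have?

From A: component {A, C, E}.
From B: component {B, G, H, I}.
From D: component {D, F}.
That's 3 components.

3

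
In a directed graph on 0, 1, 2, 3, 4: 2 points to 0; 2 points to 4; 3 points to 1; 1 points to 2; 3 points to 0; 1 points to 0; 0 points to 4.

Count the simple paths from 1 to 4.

1→0→4
1→2→0→4
1→2→4

3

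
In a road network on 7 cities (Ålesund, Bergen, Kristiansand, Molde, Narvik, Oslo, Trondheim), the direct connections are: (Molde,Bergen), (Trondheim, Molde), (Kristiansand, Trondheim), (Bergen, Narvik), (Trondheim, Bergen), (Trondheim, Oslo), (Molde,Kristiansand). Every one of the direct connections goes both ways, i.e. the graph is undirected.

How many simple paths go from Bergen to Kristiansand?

Bergen–Molde–Kristiansand
Bergen–Molde–Trondheim–Kristiansand
Bergen–Trondheim–Kristiansand
Bergen–Trondheim–Molde–Kristiansand

4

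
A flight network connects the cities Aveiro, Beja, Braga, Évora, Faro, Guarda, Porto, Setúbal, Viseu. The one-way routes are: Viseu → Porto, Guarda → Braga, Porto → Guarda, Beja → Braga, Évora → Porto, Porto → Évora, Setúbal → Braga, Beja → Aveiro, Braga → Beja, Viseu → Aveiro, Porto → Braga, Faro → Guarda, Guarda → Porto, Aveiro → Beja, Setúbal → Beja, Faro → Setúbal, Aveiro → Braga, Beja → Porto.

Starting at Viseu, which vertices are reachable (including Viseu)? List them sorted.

Aveiro, Beja, Braga, Évora, Guarda, Porto, Viseu

Start at Viseu.
Its neighbours: Aveiro, Porto.
Then their neighbours: Beja, Braga, Évora, Guarda.
Nothing further is reachable.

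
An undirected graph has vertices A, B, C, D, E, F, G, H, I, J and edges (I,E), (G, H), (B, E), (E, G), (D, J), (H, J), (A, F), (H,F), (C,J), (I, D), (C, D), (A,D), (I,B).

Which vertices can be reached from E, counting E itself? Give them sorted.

Start at E.
Its neighbours: B, G, I.
Then their neighbours: D, H.
Then next layer: A, C, F, J.
Every vertex is now reached.

A, B, C, D, E, F, G, H, I, J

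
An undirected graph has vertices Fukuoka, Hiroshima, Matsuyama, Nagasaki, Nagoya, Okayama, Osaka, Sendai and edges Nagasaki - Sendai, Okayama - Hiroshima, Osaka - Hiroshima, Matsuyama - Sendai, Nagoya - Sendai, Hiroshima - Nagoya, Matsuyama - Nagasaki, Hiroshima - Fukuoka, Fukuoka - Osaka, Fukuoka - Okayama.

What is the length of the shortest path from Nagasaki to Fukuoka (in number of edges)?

4

Distance 0: Nagasaki.
Distance 1: Matsuyama, Sendai.
Distance 2: Nagoya.
Distance 3: Hiroshima.
Distance 4: Fukuoka, Okayama, Osaka — contains Fukuoka.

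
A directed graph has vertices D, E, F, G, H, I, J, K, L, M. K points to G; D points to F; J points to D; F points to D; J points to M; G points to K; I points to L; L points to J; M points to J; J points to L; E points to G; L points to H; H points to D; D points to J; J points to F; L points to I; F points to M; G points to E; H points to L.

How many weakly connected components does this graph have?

2

From D: component {D, F, H, I, J, L, M}.
From E: component {E, G, K}.
That's 2 components.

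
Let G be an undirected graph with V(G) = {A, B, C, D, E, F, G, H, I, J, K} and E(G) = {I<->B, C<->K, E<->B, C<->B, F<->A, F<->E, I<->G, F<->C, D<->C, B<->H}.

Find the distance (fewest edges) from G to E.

Distance 0: G.
Distance 1: I.
Distance 2: B.
Distance 3: C, E, H — contains E.

3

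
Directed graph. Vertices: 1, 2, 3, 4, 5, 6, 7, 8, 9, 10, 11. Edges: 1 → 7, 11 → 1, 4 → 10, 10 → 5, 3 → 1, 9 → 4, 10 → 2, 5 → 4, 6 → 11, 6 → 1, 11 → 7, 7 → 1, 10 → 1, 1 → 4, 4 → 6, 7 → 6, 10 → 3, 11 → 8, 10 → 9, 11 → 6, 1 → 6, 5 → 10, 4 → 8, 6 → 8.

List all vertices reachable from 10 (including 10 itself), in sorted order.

Start at 10.
Its neighbours: 1, 2, 3, 5, 9.
Then their neighbours: 4, 6, 7.
Then next layer: 8, 11.
Every vertex is now reached.

1, 2, 3, 4, 5, 6, 7, 8, 9, 10, 11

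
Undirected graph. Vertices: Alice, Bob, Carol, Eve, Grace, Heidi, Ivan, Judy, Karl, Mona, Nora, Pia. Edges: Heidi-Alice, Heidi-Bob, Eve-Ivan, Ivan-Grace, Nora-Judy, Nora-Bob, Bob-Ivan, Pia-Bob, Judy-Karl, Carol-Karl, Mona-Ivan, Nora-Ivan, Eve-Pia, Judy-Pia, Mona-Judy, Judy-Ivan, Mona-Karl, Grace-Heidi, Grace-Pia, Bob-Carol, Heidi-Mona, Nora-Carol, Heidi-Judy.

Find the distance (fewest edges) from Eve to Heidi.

3

Distance 0: Eve.
Distance 1: Ivan, Pia.
Distance 2: Bob, Grace, Judy, Mona, Nora.
Distance 3: Carol, Heidi, Karl — contains Heidi.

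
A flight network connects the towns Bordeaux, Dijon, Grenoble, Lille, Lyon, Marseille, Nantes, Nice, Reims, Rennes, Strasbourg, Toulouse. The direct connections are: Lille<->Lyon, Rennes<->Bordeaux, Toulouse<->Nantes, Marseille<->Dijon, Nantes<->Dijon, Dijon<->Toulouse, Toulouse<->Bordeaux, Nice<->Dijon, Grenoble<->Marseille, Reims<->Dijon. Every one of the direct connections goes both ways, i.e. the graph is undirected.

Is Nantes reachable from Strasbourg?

Strasbourg has no edges, so nothing is reachable from it.

No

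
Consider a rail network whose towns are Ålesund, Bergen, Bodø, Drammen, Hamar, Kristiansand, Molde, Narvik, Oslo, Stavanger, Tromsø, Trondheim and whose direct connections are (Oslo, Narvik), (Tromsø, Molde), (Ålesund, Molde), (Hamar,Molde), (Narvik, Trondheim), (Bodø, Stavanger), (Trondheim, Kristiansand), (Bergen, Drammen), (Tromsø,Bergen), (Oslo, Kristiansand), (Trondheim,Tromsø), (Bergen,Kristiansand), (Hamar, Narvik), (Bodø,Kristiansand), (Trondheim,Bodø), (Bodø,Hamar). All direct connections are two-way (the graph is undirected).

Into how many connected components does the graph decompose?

From Ålesund: component {Ålesund, Bergen, Bodø, Drammen, Hamar, Kristiansand, Molde, Narvik, Oslo, Stavanger, Tromsø, Trondheim}.
That's 1 component.

1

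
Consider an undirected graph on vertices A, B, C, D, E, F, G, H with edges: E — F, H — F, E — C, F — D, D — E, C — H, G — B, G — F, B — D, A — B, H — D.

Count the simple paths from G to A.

G–B–A
G–F–D–B–A
G–F–E–C–H–D–B–A
G–F–E–D–B–A
G–F–H–C–E–D–B–A
G–F–H–D–B–A

6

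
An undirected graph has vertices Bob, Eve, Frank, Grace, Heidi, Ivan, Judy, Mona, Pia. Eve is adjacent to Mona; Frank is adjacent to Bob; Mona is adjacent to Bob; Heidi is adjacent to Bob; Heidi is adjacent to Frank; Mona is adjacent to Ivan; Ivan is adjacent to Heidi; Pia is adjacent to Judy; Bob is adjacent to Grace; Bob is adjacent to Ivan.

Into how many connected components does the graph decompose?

2

From Bob: component {Bob, Eve, Frank, Grace, Heidi, Ivan, Mona}.
From Judy: component {Judy, Pia}.
That's 2 components.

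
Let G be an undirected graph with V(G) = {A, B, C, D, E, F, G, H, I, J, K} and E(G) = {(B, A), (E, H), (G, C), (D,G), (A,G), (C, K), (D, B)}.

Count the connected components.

5

From A: component {A, B, C, D, G, K}.
From E: component {E, H}.
From F: component {F}.
From I: component {I}.
From J: component {J}.
That's 5 components.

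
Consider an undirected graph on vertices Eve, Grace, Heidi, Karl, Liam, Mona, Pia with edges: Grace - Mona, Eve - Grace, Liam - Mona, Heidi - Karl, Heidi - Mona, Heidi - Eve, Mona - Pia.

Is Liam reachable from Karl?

Yes

Explore from Karl.
Distance 1: reach Heidi.
Distance 2: reach Eve, Mona.
Distance 3: reach Grace, Liam, Pia.
Found Liam.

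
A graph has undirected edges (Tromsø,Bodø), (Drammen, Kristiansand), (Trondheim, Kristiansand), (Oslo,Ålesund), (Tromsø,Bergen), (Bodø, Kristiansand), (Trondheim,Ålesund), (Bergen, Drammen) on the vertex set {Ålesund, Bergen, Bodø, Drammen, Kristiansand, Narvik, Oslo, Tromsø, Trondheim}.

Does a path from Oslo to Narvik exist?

Explore from Oslo.
Distance 1: reach Ålesund.
Distance 2: reach Trondheim.
Distance 3: reach Kristiansand.
Distance 4: reach Bodø, Drammen.
Distance 5: reach Bergen, Tromsø.
The search is exhausted without reaching Narvik; it lies in a different component.

No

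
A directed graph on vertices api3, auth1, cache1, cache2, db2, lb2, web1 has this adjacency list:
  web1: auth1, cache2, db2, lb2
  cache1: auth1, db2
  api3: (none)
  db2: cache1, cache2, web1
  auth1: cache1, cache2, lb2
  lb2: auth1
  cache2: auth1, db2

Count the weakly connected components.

2

From api3: component {api3}.
From auth1: component {auth1, cache1, cache2, db2, lb2, web1}.
That's 2 components.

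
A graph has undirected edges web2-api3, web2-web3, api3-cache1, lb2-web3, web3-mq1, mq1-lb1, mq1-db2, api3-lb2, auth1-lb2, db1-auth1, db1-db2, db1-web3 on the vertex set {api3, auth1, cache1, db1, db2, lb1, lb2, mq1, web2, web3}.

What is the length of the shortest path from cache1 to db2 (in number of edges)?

Distance 0: cache1.
Distance 1: api3.
Distance 2: lb2, web2.
Distance 3: auth1, web3.
Distance 4: db1, mq1.
Distance 5: db2, lb1 — contains db2.

5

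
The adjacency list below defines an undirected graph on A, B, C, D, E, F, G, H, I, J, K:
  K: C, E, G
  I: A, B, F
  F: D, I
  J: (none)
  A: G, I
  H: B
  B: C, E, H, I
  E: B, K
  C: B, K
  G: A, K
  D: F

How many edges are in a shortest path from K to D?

5

Distance 0: K.
Distance 1: C, E, G.
Distance 2: A, B.
Distance 3: H, I.
Distance 4: F.
Distance 5: D — contains D.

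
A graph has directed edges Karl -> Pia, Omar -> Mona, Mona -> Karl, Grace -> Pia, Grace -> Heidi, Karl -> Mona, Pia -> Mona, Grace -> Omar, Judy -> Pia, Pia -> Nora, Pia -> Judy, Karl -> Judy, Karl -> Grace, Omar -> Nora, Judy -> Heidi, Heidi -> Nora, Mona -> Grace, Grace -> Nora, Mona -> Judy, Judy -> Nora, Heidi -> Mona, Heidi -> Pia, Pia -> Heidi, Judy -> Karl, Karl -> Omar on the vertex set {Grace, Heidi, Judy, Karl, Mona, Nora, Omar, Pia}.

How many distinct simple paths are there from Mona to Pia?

12

Mona→Grace→Heidi→Pia
Mona→Grace→Pia
Mona→Judy→Heidi→Pia
Mona→Judy→Karl→Grace→Heidi→Pia
Mona→Judy→Karl→Grace→Pia
Mona→Judy→Karl→Pia
Mona→Judy→Pia
Mona→Karl→Grace→Heidi→Pia
Mona→Karl→Grace→Pia
Mona→Karl→Judy→Heidi→Pia
Mona→Karl→Judy→Pia
Mona→Karl→Pia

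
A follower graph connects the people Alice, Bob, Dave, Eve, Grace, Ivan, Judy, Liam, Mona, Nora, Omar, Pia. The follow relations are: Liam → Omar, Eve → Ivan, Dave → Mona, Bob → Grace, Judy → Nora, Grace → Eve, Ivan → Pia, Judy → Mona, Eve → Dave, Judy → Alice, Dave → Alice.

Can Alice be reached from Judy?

Explore from Judy.
Distance 1: reach Alice, Mona, Nora.
Found Alice.

Yes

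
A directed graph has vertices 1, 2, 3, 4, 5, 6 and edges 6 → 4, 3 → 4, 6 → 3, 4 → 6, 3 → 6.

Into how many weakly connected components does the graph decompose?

4

From 1: component {1}.
From 2: component {2}.
From 3: component {3, 4, 6}.
From 5: component {5}.
That's 4 components.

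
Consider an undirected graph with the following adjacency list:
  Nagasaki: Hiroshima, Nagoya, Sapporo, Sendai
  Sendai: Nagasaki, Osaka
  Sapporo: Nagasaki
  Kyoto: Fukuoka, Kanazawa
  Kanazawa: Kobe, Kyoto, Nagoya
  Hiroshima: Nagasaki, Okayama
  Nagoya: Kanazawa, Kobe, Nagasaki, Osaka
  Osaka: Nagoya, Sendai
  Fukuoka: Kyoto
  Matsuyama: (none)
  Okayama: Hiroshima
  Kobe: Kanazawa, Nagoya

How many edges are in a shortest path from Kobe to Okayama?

4

Distance 0: Kobe.
Distance 1: Kanazawa, Nagoya.
Distance 2: Kyoto, Nagasaki, Osaka.
Distance 3: Fukuoka, Hiroshima, Sapporo, Sendai.
Distance 4: Okayama — contains Okayama.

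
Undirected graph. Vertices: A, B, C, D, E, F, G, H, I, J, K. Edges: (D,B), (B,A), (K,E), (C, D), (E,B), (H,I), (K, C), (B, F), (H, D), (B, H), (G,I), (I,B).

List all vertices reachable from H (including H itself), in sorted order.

A, B, C, D, E, F, G, H, I, K

Start at H.
Its neighbours: B, D, I.
Then their neighbours: A, C, E, F, G.
Then next layer: K.
Nothing further is reachable.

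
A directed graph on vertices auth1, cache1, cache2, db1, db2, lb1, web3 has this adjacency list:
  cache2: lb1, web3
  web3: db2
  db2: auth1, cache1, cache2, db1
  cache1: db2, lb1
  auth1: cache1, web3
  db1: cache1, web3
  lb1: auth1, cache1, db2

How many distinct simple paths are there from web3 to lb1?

web3→db2→auth1→cache1→lb1
web3→db2→cache1→lb1
web3→db2→cache2→lb1
web3→db2→db1→cache1→lb1

4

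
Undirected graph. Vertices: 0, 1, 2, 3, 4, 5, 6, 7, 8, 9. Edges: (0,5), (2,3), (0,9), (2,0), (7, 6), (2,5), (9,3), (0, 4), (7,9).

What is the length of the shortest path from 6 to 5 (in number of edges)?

4

Distance 0: 6.
Distance 1: 7.
Distance 2: 9.
Distance 3: 0, 3.
Distance 4: 2, 4, 5 — contains 5.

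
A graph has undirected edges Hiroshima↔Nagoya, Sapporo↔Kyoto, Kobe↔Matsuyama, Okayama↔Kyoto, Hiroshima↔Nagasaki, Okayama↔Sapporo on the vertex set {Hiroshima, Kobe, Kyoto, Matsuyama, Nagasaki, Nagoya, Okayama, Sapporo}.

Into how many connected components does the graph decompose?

3

From Hiroshima: component {Hiroshima, Nagasaki, Nagoya}.
From Kobe: component {Kobe, Matsuyama}.
From Kyoto: component {Kyoto, Okayama, Sapporo}.
That's 3 components.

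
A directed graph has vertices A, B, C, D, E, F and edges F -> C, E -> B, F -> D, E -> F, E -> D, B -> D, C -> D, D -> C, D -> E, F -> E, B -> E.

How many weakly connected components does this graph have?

From A: component {A}.
From B: component {B, C, D, E, F}.
That's 2 components.

2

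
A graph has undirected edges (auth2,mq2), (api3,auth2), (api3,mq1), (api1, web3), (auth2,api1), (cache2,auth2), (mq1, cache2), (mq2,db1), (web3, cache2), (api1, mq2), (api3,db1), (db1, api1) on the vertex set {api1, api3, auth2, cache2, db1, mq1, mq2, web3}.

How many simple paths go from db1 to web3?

17

db1–api1–auth2–api3–mq1–cache2–web3
db1–api1–auth2–cache2–web3
db1–api1–mq2–auth2–api3–mq1–cache2–web3
db1–api1–mq2–auth2–cache2–web3
db1–api1–web3
db1–api3–auth2–api1–web3
db1–api3–auth2–cache2–web3
db1–api3–auth2–mq2–api1–web3
... and 9 more.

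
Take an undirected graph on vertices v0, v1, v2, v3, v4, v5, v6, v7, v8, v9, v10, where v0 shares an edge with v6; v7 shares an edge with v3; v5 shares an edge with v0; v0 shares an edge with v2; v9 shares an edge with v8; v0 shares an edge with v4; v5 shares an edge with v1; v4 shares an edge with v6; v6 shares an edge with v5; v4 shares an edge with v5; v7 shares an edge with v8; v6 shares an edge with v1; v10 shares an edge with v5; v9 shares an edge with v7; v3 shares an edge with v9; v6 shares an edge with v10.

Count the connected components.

From v0: component {v0, v1, v2, v4, v5, v6, v10}.
From v3: component {v3, v7, v8, v9}.
That's 2 components.

2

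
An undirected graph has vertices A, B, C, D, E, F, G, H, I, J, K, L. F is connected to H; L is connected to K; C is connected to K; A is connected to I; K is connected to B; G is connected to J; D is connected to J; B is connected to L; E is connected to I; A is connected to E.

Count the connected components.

From A: component {A, E, I}.
From B: component {B, C, K, L}.
From D: component {D, G, J}.
From F: component {F, H}.
That's 4 components.

4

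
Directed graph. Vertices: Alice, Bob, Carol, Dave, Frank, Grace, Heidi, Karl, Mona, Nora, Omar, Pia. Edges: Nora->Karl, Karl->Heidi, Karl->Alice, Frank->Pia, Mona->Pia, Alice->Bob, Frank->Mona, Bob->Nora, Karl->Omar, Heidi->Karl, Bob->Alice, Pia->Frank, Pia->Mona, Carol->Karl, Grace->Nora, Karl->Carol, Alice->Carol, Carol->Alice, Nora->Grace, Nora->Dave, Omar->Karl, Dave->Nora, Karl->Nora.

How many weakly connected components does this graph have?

2

From Alice: component {Alice, Bob, Carol, Dave, Grace, Heidi, Karl, Nora, Omar}.
From Frank: component {Frank, Mona, Pia}.
That's 2 components.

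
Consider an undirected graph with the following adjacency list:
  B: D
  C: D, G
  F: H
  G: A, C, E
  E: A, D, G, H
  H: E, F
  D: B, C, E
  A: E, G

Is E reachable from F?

Explore from F.
Distance 1: reach H.
Distance 2: reach E.
Found E.

Yes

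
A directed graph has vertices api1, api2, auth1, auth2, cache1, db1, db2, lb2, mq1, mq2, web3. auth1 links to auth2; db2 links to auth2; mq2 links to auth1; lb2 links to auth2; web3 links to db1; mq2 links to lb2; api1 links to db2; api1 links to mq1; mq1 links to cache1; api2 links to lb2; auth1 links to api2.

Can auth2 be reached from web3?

Explore from web3.
Distance 1: reach db1.
The search from web3 is exhausted; no directed path reaches auth2.

No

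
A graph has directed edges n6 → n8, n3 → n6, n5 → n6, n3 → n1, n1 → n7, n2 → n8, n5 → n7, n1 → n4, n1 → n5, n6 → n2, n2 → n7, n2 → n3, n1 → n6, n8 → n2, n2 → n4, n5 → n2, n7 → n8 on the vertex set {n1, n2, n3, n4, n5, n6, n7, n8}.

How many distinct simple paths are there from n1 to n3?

7

n1→n5→n2→n3
n1→n5→n6→n2→n3
n1→n5→n6→n8→n2→n3
n1→n5→n7→n8→n2→n3
n1→n6→n2→n3
n1→n6→n8→n2→n3
n1→n7→n8→n2→n3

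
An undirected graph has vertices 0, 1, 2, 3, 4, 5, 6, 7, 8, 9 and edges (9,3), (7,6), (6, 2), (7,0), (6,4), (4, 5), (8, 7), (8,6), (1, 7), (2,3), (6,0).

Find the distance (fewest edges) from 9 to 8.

4

Distance 0: 9.
Distance 1: 3.
Distance 2: 2.
Distance 3: 6.
Distance 4: 0, 4, 7, 8 — contains 8.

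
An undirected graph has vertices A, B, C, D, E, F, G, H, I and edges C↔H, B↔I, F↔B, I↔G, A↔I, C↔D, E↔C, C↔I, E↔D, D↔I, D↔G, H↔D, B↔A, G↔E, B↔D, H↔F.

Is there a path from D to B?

Explore from D.
Distance 1: reach B, C, E, G, H, I.
Found B.

Yes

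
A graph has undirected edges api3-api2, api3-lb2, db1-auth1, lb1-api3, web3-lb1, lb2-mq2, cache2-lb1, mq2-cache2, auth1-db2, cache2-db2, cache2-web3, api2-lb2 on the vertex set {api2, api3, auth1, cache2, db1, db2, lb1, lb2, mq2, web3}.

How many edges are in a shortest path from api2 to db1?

6

Distance 0: api2.
Distance 1: api3, lb2.
Distance 2: lb1, mq2.
Distance 3: cache2, web3.
Distance 4: db2.
Distance 5: auth1.
Distance 6: db1 — contains db1.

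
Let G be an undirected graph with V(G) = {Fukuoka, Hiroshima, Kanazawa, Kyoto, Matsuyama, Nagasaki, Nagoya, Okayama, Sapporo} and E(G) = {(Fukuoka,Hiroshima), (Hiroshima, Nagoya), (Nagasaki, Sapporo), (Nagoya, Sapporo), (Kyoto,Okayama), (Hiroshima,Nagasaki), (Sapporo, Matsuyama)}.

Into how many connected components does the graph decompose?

3

From Fukuoka: component {Fukuoka, Hiroshima, Matsuyama, Nagasaki, Nagoya, Sapporo}.
From Kanazawa: component {Kanazawa}.
From Kyoto: component {Kyoto, Okayama}.
That's 3 components.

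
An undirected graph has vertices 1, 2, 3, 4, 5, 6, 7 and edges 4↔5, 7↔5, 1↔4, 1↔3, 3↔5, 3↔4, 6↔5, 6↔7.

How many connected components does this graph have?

2

From 1: component {1, 3, 4, 5, 6, 7}.
From 2: component {2}.
That's 2 components.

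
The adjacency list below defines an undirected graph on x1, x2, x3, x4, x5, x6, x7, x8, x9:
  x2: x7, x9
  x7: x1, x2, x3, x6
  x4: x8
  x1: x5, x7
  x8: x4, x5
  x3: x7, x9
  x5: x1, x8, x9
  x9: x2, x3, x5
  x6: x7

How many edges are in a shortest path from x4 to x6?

Distance 0: x4.
Distance 1: x8.
Distance 2: x5.
Distance 3: x1, x9.
Distance 4: x2, x3, x7.
Distance 5: x6 — contains x6.

5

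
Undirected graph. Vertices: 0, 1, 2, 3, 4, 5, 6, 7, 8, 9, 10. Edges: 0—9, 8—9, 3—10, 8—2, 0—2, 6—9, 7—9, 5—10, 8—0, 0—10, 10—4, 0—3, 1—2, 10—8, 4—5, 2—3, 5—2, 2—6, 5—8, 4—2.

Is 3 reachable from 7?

Yes

Explore from 7.
Distance 1: reach 9.
Distance 2: reach 0, 6, 8.
Distance 3: reach 2, 3, 5, 10.
Found 3.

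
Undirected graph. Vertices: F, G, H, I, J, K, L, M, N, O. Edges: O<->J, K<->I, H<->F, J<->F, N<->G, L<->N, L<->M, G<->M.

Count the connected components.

From F: component {F, H, J, O}.
From G: component {G, L, M, N}.
From I: component {I, K}.
That's 3 components.

3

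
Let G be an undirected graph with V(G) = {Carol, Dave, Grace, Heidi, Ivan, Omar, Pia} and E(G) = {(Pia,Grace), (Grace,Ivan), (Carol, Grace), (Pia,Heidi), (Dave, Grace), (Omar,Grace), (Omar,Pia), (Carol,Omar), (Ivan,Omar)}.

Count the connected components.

From Carol: component {Carol, Dave, Grace, Heidi, Ivan, Omar, Pia}.
That's 1 component.

1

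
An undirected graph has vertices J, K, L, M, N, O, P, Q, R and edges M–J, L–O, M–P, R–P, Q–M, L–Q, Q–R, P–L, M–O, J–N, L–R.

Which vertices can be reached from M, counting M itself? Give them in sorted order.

Start at M.
Its neighbours: J, O, P, Q.
Then their neighbours: L, N, R.
Nothing further is reachable.

J, L, M, N, O, P, Q, R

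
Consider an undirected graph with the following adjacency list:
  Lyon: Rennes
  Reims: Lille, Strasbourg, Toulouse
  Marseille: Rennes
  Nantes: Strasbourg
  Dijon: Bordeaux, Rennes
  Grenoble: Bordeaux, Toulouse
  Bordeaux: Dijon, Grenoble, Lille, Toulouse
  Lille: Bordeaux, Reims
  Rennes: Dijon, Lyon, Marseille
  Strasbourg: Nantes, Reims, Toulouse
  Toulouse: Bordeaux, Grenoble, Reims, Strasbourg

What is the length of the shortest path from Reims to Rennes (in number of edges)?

4

Distance 0: Reims.
Distance 1: Lille, Strasbourg, Toulouse.
Distance 2: Bordeaux, Grenoble, Nantes.
Distance 3: Dijon.
Distance 4: Rennes — contains Rennes.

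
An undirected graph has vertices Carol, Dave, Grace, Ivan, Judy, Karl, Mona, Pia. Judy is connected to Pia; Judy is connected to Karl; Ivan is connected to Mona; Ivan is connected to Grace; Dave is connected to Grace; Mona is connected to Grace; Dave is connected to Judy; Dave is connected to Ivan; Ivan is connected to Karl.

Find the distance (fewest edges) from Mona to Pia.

4

Distance 0: Mona.
Distance 1: Grace, Ivan.
Distance 2: Dave, Karl.
Distance 3: Judy.
Distance 4: Pia — contains Pia.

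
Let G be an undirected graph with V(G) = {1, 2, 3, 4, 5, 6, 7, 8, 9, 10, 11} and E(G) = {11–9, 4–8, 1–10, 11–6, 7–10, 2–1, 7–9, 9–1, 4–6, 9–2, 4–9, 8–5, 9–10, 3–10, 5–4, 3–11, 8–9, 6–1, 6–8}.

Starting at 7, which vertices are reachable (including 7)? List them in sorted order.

Start at 7.
Its neighbours: 9, 10.
Then their neighbours: 1, 2, 3, 4, 8, 11.
Then next layer: 5, 6.
Every vertex is now reached.

1, 2, 3, 4, 5, 6, 7, 8, 9, 10, 11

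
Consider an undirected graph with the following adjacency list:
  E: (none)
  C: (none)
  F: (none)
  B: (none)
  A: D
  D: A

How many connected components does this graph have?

From A: component {A, D}.
From B: component {B}.
From C: component {C}.
From E: component {E}.
From F: component {F}.
That's 5 components.

5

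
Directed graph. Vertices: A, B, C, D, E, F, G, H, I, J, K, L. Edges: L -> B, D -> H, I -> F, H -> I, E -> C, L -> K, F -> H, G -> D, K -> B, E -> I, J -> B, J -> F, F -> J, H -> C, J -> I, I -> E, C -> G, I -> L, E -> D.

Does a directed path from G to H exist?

Yes

Explore from G.
Distance 1: reach D.
Distance 2: reach H.
Found H.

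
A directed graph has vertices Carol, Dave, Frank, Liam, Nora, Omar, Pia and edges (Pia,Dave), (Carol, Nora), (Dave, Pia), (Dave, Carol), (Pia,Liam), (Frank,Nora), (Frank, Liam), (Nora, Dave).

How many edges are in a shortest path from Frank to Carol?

3

Distance 0: Frank.
Distance 1: Liam, Nora.
Distance 2: Dave.
Distance 3: Carol, Pia — contains Carol.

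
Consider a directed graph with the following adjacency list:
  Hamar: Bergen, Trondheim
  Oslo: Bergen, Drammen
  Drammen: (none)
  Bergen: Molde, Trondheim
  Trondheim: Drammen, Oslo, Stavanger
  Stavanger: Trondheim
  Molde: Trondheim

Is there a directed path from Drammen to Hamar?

Drammen has no outgoing edges, so nothing is reachable from it.

No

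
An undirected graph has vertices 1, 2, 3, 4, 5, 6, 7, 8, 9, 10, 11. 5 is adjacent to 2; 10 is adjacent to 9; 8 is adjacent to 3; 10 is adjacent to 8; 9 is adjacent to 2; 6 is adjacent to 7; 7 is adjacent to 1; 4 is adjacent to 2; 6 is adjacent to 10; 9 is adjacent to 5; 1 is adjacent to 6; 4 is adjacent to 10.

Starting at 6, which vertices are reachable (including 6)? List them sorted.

Start at 6.
Its neighbours: 1, 7, 10.
Then their neighbours: 4, 8, 9.
Then next layer: 2, 3, 5.
Nothing further is reachable.

1, 2, 3, 4, 5, 6, 7, 8, 9, 10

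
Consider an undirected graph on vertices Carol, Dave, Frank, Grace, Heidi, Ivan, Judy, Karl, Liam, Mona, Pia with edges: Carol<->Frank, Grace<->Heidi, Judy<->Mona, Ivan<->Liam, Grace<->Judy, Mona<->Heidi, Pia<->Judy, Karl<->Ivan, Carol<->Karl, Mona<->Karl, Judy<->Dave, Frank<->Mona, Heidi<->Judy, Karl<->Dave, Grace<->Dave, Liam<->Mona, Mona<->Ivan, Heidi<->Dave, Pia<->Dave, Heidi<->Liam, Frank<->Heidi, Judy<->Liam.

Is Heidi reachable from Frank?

Explore from Frank.
Distance 1: reach Carol, Heidi, Mona.
Found Heidi.

Yes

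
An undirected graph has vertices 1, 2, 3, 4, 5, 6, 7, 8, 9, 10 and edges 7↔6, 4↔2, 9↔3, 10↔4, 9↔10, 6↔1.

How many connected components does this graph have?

4

From 1: component {1, 6, 7}.
From 2: component {2, 3, 4, 9, 10}.
From 5: component {5}.
From 8: component {8}.
That's 4 components.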